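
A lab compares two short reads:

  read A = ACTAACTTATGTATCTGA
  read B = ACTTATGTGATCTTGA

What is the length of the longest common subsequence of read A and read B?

Pick A at read A[5]=read B[1]; then C at read A[6]=read B[2]; then T at read A[7]=read B[3]; then T at read A[8]=read B[4]; then A at read A[9]=read B[5]; then T at read A[10]=read B[6]; then G at read A[11]=read B[7]; then T at read A[12]=read B[8]; then A at read A[13]=read B[10]; then T at read A[14]=read B[11]; then C at read A[15]=read B[12]; then T at read A[16]=read B[14]; then G at read A[17]=read B[15]; then A at read A[18]=read B[16]; all 14 bases appear in both, in order. Since dp[18][16] = 14, nothing longer is possible.

14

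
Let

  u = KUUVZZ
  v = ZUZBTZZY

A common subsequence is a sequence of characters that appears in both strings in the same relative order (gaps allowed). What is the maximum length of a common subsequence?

Let dp[i][j] be the LCS length of the first i characters of u and the first j characters of v. dp[i][j] = dp[i-1][j-1]+1 when the i-th and j-th characters match, else max(dp[i-1][j], dp[i][j-1]).
    ·  Z  U  Z  B  T  Z  Z  Y
 ·  0  0  0  0  0  0  0  0  0
 K  0  0  0  0  0  0  0  0  0
 U  0  0  1  1  1  1  1  1  1
 U  0  0  1  1  1  1  1  1  1
 V  0  0  1  1  1  1  1  1  1
 Z  0  1  1  2  2  2  2  2  2
 Z  0  1  1  2  2  2  3  3  3
dp[6][8] = 3. One LCS (by backtracking along matches): UZZ.

3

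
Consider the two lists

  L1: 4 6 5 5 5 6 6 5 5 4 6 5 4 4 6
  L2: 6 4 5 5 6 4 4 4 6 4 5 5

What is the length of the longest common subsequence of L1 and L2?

8

Match 4 [1,2] → 5 [4,3] → 5 [5,4] → 6 [7,5] → 4 [10,6] → 4 [13,7] → 4 [14,8] → 6 [15,9] — 8 values in the same relative order in both. The LCS DP gives dp[15][12] = 8, so this is optimal.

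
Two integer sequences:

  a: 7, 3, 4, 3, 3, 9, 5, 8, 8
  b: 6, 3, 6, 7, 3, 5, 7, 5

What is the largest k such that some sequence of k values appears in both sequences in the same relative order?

One common subsequence of length 3: 7 (a #1, b #4) → 3 (a #2, b #5) → 5 (a #7, b #8). Since dp[9][8] = 3, nothing longer is possible.

3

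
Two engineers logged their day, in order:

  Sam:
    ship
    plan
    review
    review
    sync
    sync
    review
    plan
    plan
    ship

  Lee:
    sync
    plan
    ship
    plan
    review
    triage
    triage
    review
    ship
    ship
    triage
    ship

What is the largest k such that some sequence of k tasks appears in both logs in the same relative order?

5

Match ship (Sam #1, Lee #3) → plan (Sam #2, Lee #4) → review (Sam #3, Lee #5) → review (Sam #4, Lee #8) → ship (Sam #10, Lee #12) — 5 tasks in the same relative order in both, and the DP table's final entry dp[10][12] is also 5, so no common subsequence is longer.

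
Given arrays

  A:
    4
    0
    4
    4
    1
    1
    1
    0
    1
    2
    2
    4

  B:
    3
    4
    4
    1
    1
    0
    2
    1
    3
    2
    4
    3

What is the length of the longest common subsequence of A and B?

8

Taking 4 [3,2]; then 4 [4,3]; then 1 [6,4]; then 1 [7,5]; then 0 [8,6]; then 1 [9,8]; then 2 [11,10]; then 4 [12,11] gives a common subsequence of length 8. The LCS DP gives dp[12][12] = 8, so this is optimal.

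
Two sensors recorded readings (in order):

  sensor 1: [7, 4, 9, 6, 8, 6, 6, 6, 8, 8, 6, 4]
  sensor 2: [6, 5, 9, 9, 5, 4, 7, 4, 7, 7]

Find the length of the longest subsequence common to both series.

Let dp[i][j] be the LCS length of the first i values of sensor 1 and the first j values of sensor 2. dp[i][j] = dp[i-1][j-1]+1 when the i-th and j-th values match, else max(dp[i-1][j], dp[i][j-1]).
    ·  6  5  9  9  5  4  7  4  7  7
 ·  0  0  0  0  0  0  0  0  0  0  0
 7  0  0  0  0  0  0  0  1  1  1  1
 4  0  0  0  0  0  0  1  1  2  2  2
 9  0  0  0  1  1  1  1  1  2  2  2
 6  0  1  1  1  1  1  1  1  2  2  2
 8  0  1  1  1  1  1  1  1  2  2  2
 6  0  1  1  1  1  1  1  1  2  2  2
 6  0  1  1  1  1  1  1  1  2  2  2
 6  0  1  1  1  1  1  1  1  2  2  2
 8  0  1  1  1  1  1  1  1  2  2  2
 8  0  1  1  1  1  1  1  1  2  2  2
 6  0  1  1  1  1  1  1  1  2  2  2
 4  0  1  1  1  1  1  2  2  2  2  2
dp[12][10] = 2. One LCS (by backtracking along matches): 7, 4.

2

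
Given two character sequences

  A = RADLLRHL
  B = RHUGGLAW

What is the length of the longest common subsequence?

3

One common subsequence of length 3: R (A #6, B #1); then H (A #7, B #2); then L (A #8, B #6). Since dp[8][8] = 3, nothing longer is possible.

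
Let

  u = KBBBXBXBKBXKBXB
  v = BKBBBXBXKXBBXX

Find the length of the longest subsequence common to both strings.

11

Taking K (u #1, v #2); then B (u #2, v #3); then B (u #3, v #4); then B (u #4, v #5); then X (u #5, v #6); then B (u #6, v #7); then X (u #7, v #10); then B (u #8, v #11); then B (u #10, v #12); then X (u #11, v #13); then X (u #14, v #14) gives a common subsequence of length 11, and the DP table's final entry dp[15][14] is also 11, so no common subsequence is longer.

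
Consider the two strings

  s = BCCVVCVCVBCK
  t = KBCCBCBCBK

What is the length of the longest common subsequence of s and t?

Let dp[i][j] be the LCS length of the first i characters of s and the first j characters of t. dp[i][j] = dp[i-1][j-1]+1 when the i-th and j-th characters match, else max(dp[i-1][j], dp[i][j-1]).
    ·  K  B  C  C  B  C  B  C  B  K
 ·  0  0  0  0  0  0  0  0  0  0  0
 B  0  0  1  1  1  1  1  1  1  1  1
 C  0  0  1  2  2  2  2  2  2  2  2
 C  0  0  1  2  3  3  3  3  3  3  3
 V  0  0  1  2  3  3  3  3  3  3  3
 V  0  0  1  2  3  3  3  3  3  3  3
 C  0  0  1  2  3  3  4  4  4  4  4
 V  0  0  1  2  3  3  4  4  4  4  4
 C  0  0  1  2  3  3  4  4  5  5  5
 V  0  0  1  2  3  3  4  4  5  5  5
 B  0  0  1  2  3  4  4  5  5  6  6
 C  0  0  1  2  3  4  5  5  6  6  6
 K  0  1  1  2  3  4  5  5  6  6  7
dp[12][10] = 7. One LCS (by backtracking along matches): BCCCCBK.

7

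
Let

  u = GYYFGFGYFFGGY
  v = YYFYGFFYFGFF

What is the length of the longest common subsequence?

One common subsequence of length 8: Y at u[2]=v[1], then Y at u[3]=v[2], then F at u[4]=v[3], then G at u[5]=v[5], then F at u[6]=v[9], then G at u[7]=v[10], then F at u[9]=v[11], then F at u[10]=v[12], and the DP table's final entry dp[13][12] is also 8, so no common subsequence is longer.

8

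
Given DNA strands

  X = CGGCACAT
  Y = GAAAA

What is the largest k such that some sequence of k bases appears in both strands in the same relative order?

One common subsequence of length 3: G (X #2, Y #1); then A (X #5, Y #4); then A (X #7, Y #5), and the DP table's final entry dp[8][5] is also 3, so no common subsequence is longer.

3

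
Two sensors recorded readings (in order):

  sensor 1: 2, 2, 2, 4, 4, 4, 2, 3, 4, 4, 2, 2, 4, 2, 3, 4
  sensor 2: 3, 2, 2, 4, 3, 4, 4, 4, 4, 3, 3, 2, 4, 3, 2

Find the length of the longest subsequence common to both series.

Pick 2 (sensor 1 #2, sensor 2 #2), then 2 (sensor 1 #3, sensor 2 #3), then 4 (sensor 1 #4, sensor 2 #4), then 4 (sensor 1 #5, sensor 2 #6), then 4 (sensor 1 #6, sensor 2 #7), then 4 (sensor 1 #9, sensor 2 #8), then 4 (sensor 1 #10, sensor 2 #9), then 2 (sensor 1 #12, sensor 2 #12), then 4 (sensor 1 #13, sensor 2 #13), then 2 (sensor 1 #14, sensor 2 #15); all 10 values appear in both, in order. dp[16][15] = 10 confirms this is the maximum.

10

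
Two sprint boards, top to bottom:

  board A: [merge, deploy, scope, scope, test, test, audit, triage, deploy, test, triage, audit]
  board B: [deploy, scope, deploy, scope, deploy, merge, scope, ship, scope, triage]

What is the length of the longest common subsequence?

Match deploy (board A #2, board B #1); then scope (board A #3, board B #2); then scope (board A #4, board B #4); then deploy (board A #9, board B #5); then triage (board A #11, board B #10) — 5 tasks in the same relative order in both. The LCS DP gives dp[12][10] = 5, so this is optimal.

5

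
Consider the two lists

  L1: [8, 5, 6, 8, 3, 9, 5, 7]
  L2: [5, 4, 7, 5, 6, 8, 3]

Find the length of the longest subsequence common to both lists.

4

Let dp[i][j] be the LCS length of the first i values of L1 and the first j values of L2. dp[i][j] = dp[i-1][j-1]+1 when the i-th and j-th values match, else max(dp[i-1][j], dp[i][j-1]).
    ·  5  4  7  5  6  8  3
 ·  0  0  0  0  0  0  0  0
 8  0  0  0  0  0  0  1  1
 5  0  1  1  1  1  1  1  1
 6  0  1  1  1  1  2  2  2
 8  0  1  1  1  1  2  3  3
 3  0  1  1  1  1  2  3  4
 9  0  1  1  1  1  2  3  4
 5  0  1  1  1  2  2  3  4
 7  0  1  1  2  2  2  3  4
dp[8][7] = 4. One LCS (by backtracking along matches): 5, 6, 8, 3.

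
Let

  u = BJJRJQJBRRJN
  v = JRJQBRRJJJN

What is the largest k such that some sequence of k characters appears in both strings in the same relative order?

9

Pick J (u #3, v #1), then R (u #4, v #2), then J (u #5, v #3), then Q (u #6, v #4), then B (u #8, v #5), then R (u #9, v #6), then R (u #10, v #7), then J (u #11, v #10), then N (u #12, v #11); all 9 characters appear in both, in order. dp[12][11] = 9 confirms this is the maximum.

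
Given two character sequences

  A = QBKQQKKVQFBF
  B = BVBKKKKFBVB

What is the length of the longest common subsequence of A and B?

Let dp[i][j] be the LCS length of the first i characters of A and the first j characters of B. dp[i][j] = dp[i-1][j-1]+1 when the i-th and j-th characters match, else max(dp[i-1][j], dp[i][j-1]).
    ·  B  V  B  K  K  K  K  F  B  V  B
 ·  0  0  0  0  0  0  0  0  0  0  0  0
 Q  0  0  0  0  0  0  0  0  0  0  0  0
 B  0  1  1  1  1  1  1  1  1  1  1  1
 K  0  1  1  1  2  2  2  2  2  2  2  2
 Q  0  1  1  1  2  2  2  2  2  2  2  2
 Q  0  1  1  1  2  2  2  2  2  2  2  2
 K  0  1  1  1  2  3  3  3  3  3  3  3
 K  0  1  1  1  2  3  4  4  4  4  4  4
 V  0  1  2  2  2  3  4  4  4  4  5  5
 Q  0  1  2  2  2  3  4  4  4  4  5  5
 F  0  1  2  2  2  3  4  4  5  5  5  5
 B  0  1  2  3  3  3  4  4  5  6  6  6
 F  0  1  2  3  3  3  4  4  5  6  6  6
dp[12][11] = 6. One LCS (by backtracking along matches): BKKKVB.

6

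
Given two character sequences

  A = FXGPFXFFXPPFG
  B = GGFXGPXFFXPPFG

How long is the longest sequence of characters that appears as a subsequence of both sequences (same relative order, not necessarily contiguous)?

Taking F (A #1, B #3), then X (A #2, B #4), then G (A #3, B #5), then P (A #4, B #6), then X (A #6, B #7), then F (A #7, B #8), then F (A #8, B #9), then X (A #9, B #10), then P (A #10, B #11), then P (A #11, B #12), then F (A #12, B #13), then G (A #13, B #14) gives a common subsequence of length 12. dp[13][14] = 12 confirms this is the maximum.

12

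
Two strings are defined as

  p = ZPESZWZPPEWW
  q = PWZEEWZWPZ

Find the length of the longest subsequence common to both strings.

Match P at p[2]=q[1]; then W at p[6]=q[2]; then Z at p[7]=q[3]; then E at p[10]=q[5]; then W at p[11]=q[6]; then W at p[12]=q[8] — 6 characters in the same relative order in both. dp[12][10] = 6 confirms this is the maximum.

6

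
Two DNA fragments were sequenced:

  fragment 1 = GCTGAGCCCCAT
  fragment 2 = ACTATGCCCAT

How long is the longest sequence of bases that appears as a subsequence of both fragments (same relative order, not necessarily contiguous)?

Let dp[i][j] be the LCS length of the first i bases of fragment 1 and the first j bases of fragment 2. dp[i][j] = dp[i-1][j-1]+1 when the i-th and j-th bases match, else max(dp[i-1][j], dp[i][j-1]).
    ·  A  C  T  A  T  G  C  C  C  A  T
 ·  0  0  0  0  0  0  0  0  0  0  0  0
 G  0  0  0  0  0  0  1  1  1  1  1  1
 C  0  0  1  1  1  1  1  2  2  2  2  2
 T  0  0  1  2  2  2  2  2  2  2  2  3
 G  0  0  1  2  2  2  3  3  3  3  3  3
 A  0  1  1  2  3  3  3  3  3  3  4  4
 G  0  1  1  2  3  3  4  4  4  4  4  4
 C  0  1  2  2  3  3  4  5  5  5  5  5
 C  0  1  2  2  3  3  4  5  6  6  6  6
 C  0  1  2  2  3  3  4  5  6  7  7  7
 C  0  1  2  2  3  3  4  5  6  7  7  7
 A  0  1  2  2  3  3  4  5  6  7  8  8
 T  0  1  2  3  3  4  4  5  6  7  8  9
dp[12][11] = 9. One LCS (by backtracking along matches): CTAGCCCAT.

9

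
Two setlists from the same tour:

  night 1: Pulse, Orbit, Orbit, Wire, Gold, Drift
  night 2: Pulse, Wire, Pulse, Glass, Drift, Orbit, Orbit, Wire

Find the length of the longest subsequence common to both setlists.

Pick Pulse [1,3]; then Orbit [2,6]; then Orbit [3,7]; then Wire [4,8]; all 4 songs appear in both, in order. dp[6][8] = 4 confirms this is the maximum.

4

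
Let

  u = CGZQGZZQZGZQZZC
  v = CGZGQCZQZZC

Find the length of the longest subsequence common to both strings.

Taking C [1,1], G [2,2], Z [3,3], G [5,4], Q [8,5], Z [11,7], Q [12,8], Z [13,9], Z [14,10], C [15,11] gives a common subsequence of length 10, and the DP table's final entry dp[15][11] is also 10, so no common subsequence is longer.

10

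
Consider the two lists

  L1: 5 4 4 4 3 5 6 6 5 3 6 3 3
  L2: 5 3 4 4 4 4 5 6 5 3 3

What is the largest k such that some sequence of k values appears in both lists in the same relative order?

9

Match 5 at L1[1]=L2[1] → 4 at L1[2]=L2[4] → 4 at L1[3]=L2[5] → 4 at L1[4]=L2[6] → 5 at L1[6]=L2[7] → 6 at L1[8]=L2[8] → 5 at L1[9]=L2[9] → 3 at L1[12]=L2[10] → 3 at L1[13]=L2[11] — 9 values in the same relative order in both. dp[13][11] = 9 confirms this is the maximum.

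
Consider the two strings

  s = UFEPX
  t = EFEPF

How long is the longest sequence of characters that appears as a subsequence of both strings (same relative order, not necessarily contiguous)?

Taking F (s #2, t #2); then E (s #3, t #3); then P (s #4, t #4) gives a common subsequence of length 3. dp[5][5] = 3 confirms this is the maximum.

3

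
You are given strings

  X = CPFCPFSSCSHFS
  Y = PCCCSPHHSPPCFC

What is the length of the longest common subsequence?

6

Pick C at X[1]=Y[3], then C at X[4]=Y[4], then P at X[5]=Y[6], then S at X[7]=Y[9], then C at X[9]=Y[12], then F at X[12]=Y[13]; all 6 characters appear in both, in order. dp[13][14] = 6 confirms this is the maximum.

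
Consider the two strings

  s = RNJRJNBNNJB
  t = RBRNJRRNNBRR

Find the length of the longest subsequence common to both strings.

7

Pick R [1,3], N [2,4], J [3,5], R [4,7], N [8,8], N [9,9], B [11,10]; all 7 characters appear in both, in order. The LCS DP gives dp[11][12] = 7, so this is optimal.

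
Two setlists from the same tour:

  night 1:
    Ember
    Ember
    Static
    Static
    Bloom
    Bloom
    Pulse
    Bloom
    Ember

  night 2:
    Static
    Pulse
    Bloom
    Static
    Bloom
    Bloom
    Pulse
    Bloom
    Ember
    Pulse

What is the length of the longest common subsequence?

7

Pick Static at night 1[3]=night 2[1] → Static at night 1[4]=night 2[4] → Bloom at night 1[5]=night 2[5] → Bloom at night 1[6]=night 2[6] → Pulse at night 1[7]=night 2[7] → Bloom at night 1[8]=night 2[8] → Ember at night 1[9]=night 2[9]; all 7 songs appear in both, in order. dp[9][10] = 7 confirms this is the maximum.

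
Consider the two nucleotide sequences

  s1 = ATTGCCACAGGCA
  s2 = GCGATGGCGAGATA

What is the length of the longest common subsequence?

Match A at s1[1]=s2[4] → T at s1[2]=s2[5] → G at s1[4]=s2[7] → C at s1[5]=s2[8] → A at s1[7]=s2[10] → A at s1[9]=s2[12] → A at s1[13]=s2[14] — 7 bases in the same relative order in both. dp[13][14] = 7 confirms this is the maximum.

7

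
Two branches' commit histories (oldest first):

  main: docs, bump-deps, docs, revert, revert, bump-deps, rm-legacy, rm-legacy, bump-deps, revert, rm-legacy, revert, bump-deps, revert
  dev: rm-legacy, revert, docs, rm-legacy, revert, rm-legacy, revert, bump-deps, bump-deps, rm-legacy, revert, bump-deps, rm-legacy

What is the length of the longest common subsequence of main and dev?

Taking docs at main[1]=dev[3], then revert at main[4]=dev[5], then revert at main[5]=dev[7], then bump-deps at main[6]=dev[8], then bump-deps at main[9]=dev[9], then rm-legacy at main[11]=dev[10], then revert at main[12]=dev[11], then bump-deps at main[13]=dev[12] gives a common subsequence of length 8, and the DP table's final entry dp[14][13] is also 8, so no common subsequence is longer.

8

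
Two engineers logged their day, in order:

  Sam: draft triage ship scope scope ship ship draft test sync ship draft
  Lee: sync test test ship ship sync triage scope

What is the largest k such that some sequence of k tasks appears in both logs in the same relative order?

3

Match ship [6,4]; then ship [7,5]; then sync [10,6] — 3 tasks in the same relative order in both. The LCS DP gives dp[12][8] = 3, so this is optimal.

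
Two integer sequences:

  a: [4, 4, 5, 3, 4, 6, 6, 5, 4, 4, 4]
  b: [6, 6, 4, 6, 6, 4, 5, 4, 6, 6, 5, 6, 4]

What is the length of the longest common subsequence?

One common subsequence of length 8: 4 at a[1]=b[3], 4 at a[2]=b[6], 5 at a[3]=b[7], 4 at a[5]=b[8], 6 at a[6]=b[9], 6 at a[7]=b[10], 5 at a[8]=b[11], 4 at a[11]=b[13]. dp[11][13] = 8 confirms this is the maximum.

8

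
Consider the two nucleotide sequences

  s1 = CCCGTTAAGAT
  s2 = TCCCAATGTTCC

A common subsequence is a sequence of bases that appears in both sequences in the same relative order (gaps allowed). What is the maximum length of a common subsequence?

Pick C at s1[1]=s2[2], then C at s1[2]=s2[3], then C at s1[3]=s2[4], then A at s1[7]=s2[5], then A at s1[8]=s2[6], then G at s1[9]=s2[8], then T at s1[11]=s2[10]; all 7 bases appear in both, in order, and the DP table's final entry dp[11][12] is also 7, so no common subsequence is longer.

7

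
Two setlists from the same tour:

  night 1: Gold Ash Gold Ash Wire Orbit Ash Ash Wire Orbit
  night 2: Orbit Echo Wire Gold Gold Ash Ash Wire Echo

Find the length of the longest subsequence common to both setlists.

Match Gold at night 1[1]=night 2[4], Gold at night 1[3]=night 2[5], Ash at night 1[7]=night 2[6], Ash at night 1[8]=night 2[7], Wire at night 1[9]=night 2[8] — 5 songs in the same relative order in both. Since dp[10][9] = 5, nothing longer is possible.

5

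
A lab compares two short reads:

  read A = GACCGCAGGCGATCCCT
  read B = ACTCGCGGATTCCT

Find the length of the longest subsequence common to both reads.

One common subsequence of length 12: A [2,1] → C [3,2] → C [4,4] → G [5,5] → C [6,6] → G [9,7] → G [11,8] → A [12,9] → T [13,11] → C [15,12] → C [16,13] → T [17,14], and the DP table's final entry dp[17][14] is also 12, so no common subsequence is longer.

12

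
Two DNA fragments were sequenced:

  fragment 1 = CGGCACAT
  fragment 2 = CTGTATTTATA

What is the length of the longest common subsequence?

5

Let dp[i][j] be the LCS length of the first i bases of fragment 1 and the first j bases of fragment 2. dp[i][j] = dp[i-1][j-1]+1 when the i-th and j-th bases match, else max(dp[i-1][j], dp[i][j-1]).
    ·  C  T  G  T  A  T  T  T  A  T  A
 ·  0  0  0  0  0  0  0  0  0  0  0  0
 C  0  1  1  1  1  1  1  1  1  1  1  1
 G  0  1  1  2  2  2  2  2  2  2  2  2
 G  0  1  1  2  2  2  2  2  2  2  2  2
 C  0  1  1  2  2  2  2  2  2  2  2  2
 A  0  1  1  2  2  3  3  3  3  3  3  3
 C  0  1  1  2  2  3  3  3  3  3  3  3
 A  0  1  1  2  2  3  3  3  3  4  4  4
 T  0  1  2  2  3  3  4  4  4  4  5  5
dp[8][11] = 5. One LCS (by backtracking along matches): CGAAT.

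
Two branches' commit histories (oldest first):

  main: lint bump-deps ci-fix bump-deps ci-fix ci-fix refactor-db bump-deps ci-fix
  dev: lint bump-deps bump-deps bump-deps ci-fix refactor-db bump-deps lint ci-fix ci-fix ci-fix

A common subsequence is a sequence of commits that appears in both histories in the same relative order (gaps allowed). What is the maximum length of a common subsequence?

Pick lint at main[1]=dev[1]; then bump-deps at main[2]=dev[4]; then ci-fix at main[3]=dev[5]; then bump-deps at main[4]=dev[7]; then ci-fix at main[5]=dev[9]; then ci-fix at main[6]=dev[10]; then ci-fix at main[9]=dev[11]; all 7 commits appear in both, in order. The LCS DP gives dp[9][11] = 7, so this is optimal.

7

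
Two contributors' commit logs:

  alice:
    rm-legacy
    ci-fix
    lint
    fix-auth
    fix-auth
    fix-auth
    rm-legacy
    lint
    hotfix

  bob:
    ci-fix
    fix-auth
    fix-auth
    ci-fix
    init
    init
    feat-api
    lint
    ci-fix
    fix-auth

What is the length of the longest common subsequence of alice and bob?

Taking ci-fix [2,1], then fix-auth [4,2], then fix-auth [5,3], then fix-auth [6,10] gives a common subsequence of length 4. The LCS DP gives dp[9][10] = 4, so this is optimal.

4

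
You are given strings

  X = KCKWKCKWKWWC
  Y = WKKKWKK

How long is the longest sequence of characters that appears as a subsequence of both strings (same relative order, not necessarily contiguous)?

Taking K [1,3], K [3,4], W [4,5], K [7,6], K [9,7] gives a common subsequence of length 5. dp[12][7] = 5 confirms this is the maximum.

5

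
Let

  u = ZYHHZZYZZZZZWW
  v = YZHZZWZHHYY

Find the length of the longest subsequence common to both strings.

Pick Z (u #1, v #2), H (u #3, v #3), Z (u #5, v #5), Z (u #6, v #7), Y (u #7, v #11); all 5 characters appear in both, in order. dp[14][11] = 5 confirms this is the maximum.

5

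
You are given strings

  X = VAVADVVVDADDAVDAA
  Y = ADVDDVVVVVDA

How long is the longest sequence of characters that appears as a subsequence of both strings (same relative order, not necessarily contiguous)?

Taking A [2,1] → V [3,3] → D [5,5] → V [6,7] → V [7,8] → V [8,9] → V [14,10] → D [15,11] → A [17,12] gives a common subsequence of length 9. dp[17][12] = 9 confirms this is the maximum.

9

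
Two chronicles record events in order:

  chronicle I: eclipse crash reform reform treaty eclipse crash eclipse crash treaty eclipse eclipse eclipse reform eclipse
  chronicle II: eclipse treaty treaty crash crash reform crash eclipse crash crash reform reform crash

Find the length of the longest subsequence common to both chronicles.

Pick eclipse [1,1], then crash [2,5], then reform [3,6], then eclipse [6,8], then crash [7,9], then crash [9,10], then reform [14,12]; all 7 events appear in both, in order. dp[15][13] = 7 confirms this is the maximum.

7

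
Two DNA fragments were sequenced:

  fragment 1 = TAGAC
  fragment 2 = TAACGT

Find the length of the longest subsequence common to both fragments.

4

One common subsequence of length 4: T [1,1], A [2,2], A [4,3], C [5,4], and the DP table's final entry dp[5][6] is also 4, so no common subsequence is longer.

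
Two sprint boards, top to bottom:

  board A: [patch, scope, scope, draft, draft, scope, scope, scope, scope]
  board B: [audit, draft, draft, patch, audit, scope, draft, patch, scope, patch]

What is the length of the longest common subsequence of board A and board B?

Pick patch at board A[1]=board B[4], then scope at board A[3]=board B[6], then draft at board A[4]=board B[7], then scope at board A[6]=board B[9]; all 4 tasks appear in both, in order. Since dp[9][10] = 4, nothing longer is possible.

4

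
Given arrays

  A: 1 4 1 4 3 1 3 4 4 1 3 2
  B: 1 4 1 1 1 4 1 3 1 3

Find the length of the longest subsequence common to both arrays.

8

Match 1 [1,1], 4 [2,2], 1 [3,5], 4 [4,6], 1 [6,7], 3 [7,8], 1 [10,9], 3 [11,10] — 8 values in the same relative order in both. Since dp[12][10] = 8, nothing longer is possible.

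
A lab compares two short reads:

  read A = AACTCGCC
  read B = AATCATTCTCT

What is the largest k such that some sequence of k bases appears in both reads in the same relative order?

6

Let dp[i][j] be the LCS length of the first i bases of read A and the first j bases of read B. dp[i][j] = dp[i-1][j-1]+1 when the i-th and j-th bases match, else max(dp[i-1][j], dp[i][j-1]).
    ·  A  A  T  C  A  T  T  C  T  C  T
 ·  0  0  0  0  0  0  0  0  0  0  0  0
 A  0  1  1  1  1  1  1  1  1  1  1  1
 A  0  1  2  2  2  2  2  2  2  2  2  2
 C  0  1  2  2  3  3  3  3  3  3  3  3
 T  0  1  2  3  3  3  4  4  4  4  4  4
 C  0  1  2  3  4  4  4  4  5  5  5  5
 G  0  1  2  3  4  4  4  4  5  5  5  5
 C  0  1  2  3  4  4  4  4  5  5  6  6
 C  0  1  2  3  4  4  4  4  5  5  6  6
dp[8][11] = 6. One LCS (by backtracking along matches): AACTCC.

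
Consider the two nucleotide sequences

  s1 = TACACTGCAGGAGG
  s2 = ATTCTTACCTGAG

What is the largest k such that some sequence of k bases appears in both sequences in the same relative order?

8

Taking T at s1[1]=s2[6]; then A at s1[2]=s2[7]; then C at s1[3]=s2[8]; then C at s1[5]=s2[9]; then T at s1[6]=s2[10]; then G at s1[11]=s2[11]; then A at s1[12]=s2[12]; then G at s1[14]=s2[13] gives a common subsequence of length 8. Since dp[14][13] = 8, nothing longer is possible.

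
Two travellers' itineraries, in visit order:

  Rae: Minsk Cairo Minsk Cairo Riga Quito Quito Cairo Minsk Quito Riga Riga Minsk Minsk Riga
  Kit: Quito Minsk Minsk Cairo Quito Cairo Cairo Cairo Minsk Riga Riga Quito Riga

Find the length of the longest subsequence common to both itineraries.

9

Match Minsk at Rae[1]=Kit[2], Minsk at Rae[3]=Kit[3], Cairo at Rae[4]=Kit[4], Quito at Rae[6]=Kit[5], Cairo at Rae[8]=Kit[8], Minsk at Rae[9]=Kit[9], Riga at Rae[11]=Kit[10], Riga at Rae[12]=Kit[11], Riga at Rae[15]=Kit[13] — 9 stops in the same relative order in both. dp[15][13] = 9 confirms this is the maximum.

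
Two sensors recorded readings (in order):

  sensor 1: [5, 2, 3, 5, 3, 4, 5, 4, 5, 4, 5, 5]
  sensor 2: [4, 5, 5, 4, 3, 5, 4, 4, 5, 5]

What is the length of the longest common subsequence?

8

Let dp[i][j] be the LCS length of the first i values of sensor 1 and the first j values of sensor 2. dp[i][j] = dp[i-1][j-1]+1 when the i-th and j-th values match, else max(dp[i-1][j], dp[i][j-1]).
    ·  4  5  5  4  3  5  4  4  5  5
 ·  0  0  0  0  0  0  0  0  0  0  0
 5  0  0  1  1  1  1  1  1  1  1  1
 2  0  0  1  1  1  1  1  1  1  1  1
 3  0  0  1  1  1  2  2  2  2  2  2
 5  0  0  1  2  2  2  3  3  3  3  3
 3  0  0  1  2  2  3  3  3  3  3  3
 4  0  1  1  2  3  3  3  4  4  4  4
 5  0  1  2  2  3  3  4  4  4  5  5
 4  0  1  2  2  3  3  4  5  5  5  5
 5  0  1  2  3  3  3  4  5  5  6  6
 4  0  1  2  3  4  4  4  5  6  6  6
 5  0  1  2  3  4  4  5  5  6  7  7
 5  0  1  2  3  4  4  5  5  6  7  8
dp[12][10] = 8. One LCS (by backtracking along matches): 5, 5, 3, 5, 4, 4, 5, 5.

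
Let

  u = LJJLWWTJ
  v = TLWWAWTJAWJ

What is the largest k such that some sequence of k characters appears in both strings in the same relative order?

Let dp[i][j] be the LCS length of the first i characters of u and the first j characters of v. dp[i][j] = dp[i-1][j-1]+1 when the i-th and j-th characters match, else max(dp[i-1][j], dp[i][j-1]).
    ·  T  L  W  W  A  W  T  J  A  W  J
 ·  0  0  0  0  0  0  0  0  0  0  0  0
 L  0  0  1  1  1  1  1  1  1  1  1  1
 J  0  0  1  1  1  1  1  1  2  2  2  2
 J  0  0  1  1  1  1  1  1  2  2  2  3
 L  0  0  1  1  1  1  1  1  2  2  2  3
 W  0  0  1  2  2  2  2  2  2  2  3  3
 W  0  0  1  2  3  3  3  3  3  3  3  3
 T  0  1  1  2  3  3  3  4  4  4  4  4
 J  0  1  1  2  3  3  3  4  5  5  5  5
dp[8][11] = 5. One LCS (by backtracking along matches): LWWTJ.

5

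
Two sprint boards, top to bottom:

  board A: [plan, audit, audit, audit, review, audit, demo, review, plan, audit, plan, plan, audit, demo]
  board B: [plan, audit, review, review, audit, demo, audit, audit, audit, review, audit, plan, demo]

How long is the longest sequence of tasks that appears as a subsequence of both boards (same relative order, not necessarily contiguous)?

One common subsequence of length 9: plan (board A #1, board B #1), then audit (board A #2, board B #5), then audit (board A #3, board B #7), then audit (board A #4, board B #8), then audit (board A #6, board B #9), then review (board A #8, board B #10), then audit (board A #10, board B #11), then plan (board A #12, board B #12), then demo (board A #14, board B #13). Since dp[14][13] = 9, nothing longer is possible.

9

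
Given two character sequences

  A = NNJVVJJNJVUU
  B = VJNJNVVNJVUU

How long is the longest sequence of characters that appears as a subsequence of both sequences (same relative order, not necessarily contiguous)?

Taking N [1,3] → N [2,5] → V [4,6] → V [5,7] → N [8,8] → J [9,9] → V [10,10] → U [11,11] → U [12,12] gives a common subsequence of length 9. The LCS DP gives dp[12][12] = 9, so this is optimal.

9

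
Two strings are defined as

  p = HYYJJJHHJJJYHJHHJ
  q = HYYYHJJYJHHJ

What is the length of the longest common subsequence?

11

Pick H at p[1]=q[1]; then Y at p[2]=q[3]; then Y at p[3]=q[4]; then H at p[8]=q[5]; then J at p[10]=q[6]; then J at p[11]=q[7]; then Y at p[12]=q[8]; then J at p[14]=q[9]; then H at p[15]=q[10]; then H at p[16]=q[11]; then J at p[17]=q[12]; all 11 characters appear in both, in order, and the DP table's final entry dp[17][12] is also 11, so no common subsequence is longer.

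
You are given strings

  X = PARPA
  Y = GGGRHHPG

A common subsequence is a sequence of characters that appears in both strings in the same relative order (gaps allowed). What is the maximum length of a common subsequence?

One common subsequence of length 2: R [3,4], then P [4,7], and the DP table's final entry dp[5][8] is also 2, so no common subsequence is longer.

2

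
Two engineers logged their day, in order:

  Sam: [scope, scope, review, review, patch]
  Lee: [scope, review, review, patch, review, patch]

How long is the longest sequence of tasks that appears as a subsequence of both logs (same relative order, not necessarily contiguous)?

Taking scope (Sam #1, Lee #1) → review (Sam #3, Lee #3) → review (Sam #4, Lee #5) → patch (Sam #5, Lee #6) gives a common subsequence of length 4. dp[5][6] = 4 confirms this is the maximum.

4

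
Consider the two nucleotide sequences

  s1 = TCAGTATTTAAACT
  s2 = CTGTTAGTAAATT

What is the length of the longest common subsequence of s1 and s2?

9

Match T at s1[1]=s2[2] → G at s1[4]=s2[3] → T at s1[5]=s2[5] → A at s1[6]=s2[6] → T at s1[9]=s2[8] → A at s1[10]=s2[9] → A at s1[11]=s2[10] → A at s1[12]=s2[11] → T at s1[14]=s2[13] — 9 bases in the same relative order in both. Since dp[14][13] = 9, nothing longer is possible.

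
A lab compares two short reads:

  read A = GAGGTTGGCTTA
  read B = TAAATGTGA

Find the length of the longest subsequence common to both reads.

Taking A at read A[2]=read B[4] → G at read A[4]=read B[6] → T at read A[6]=read B[7] → G at read A[8]=read B[8] → A at read A[12]=read B[9] gives a common subsequence of length 5. Since dp[12][9] = 5, nothing longer is possible.

5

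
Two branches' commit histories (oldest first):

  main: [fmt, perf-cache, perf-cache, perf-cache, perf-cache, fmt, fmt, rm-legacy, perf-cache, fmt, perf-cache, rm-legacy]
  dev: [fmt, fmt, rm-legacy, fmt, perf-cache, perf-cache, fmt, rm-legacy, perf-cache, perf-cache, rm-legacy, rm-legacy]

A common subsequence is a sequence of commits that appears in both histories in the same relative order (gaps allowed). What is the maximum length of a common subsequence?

Match fmt at main[1]=dev[4], perf-cache at main[4]=dev[5], perf-cache at main[5]=dev[6], fmt at main[7]=dev[7], rm-legacy at main[8]=dev[8], perf-cache at main[9]=dev[9], perf-cache at main[11]=dev[10], rm-legacy at main[12]=dev[12] — 8 commits in the same relative order in both. The LCS DP gives dp[12][12] = 8, so this is optimal.

8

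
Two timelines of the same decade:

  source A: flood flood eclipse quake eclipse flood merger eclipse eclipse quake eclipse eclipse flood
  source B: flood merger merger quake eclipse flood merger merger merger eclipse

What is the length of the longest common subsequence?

One common subsequence of length 6: flood at source A[1]=source B[1], quake at source A[4]=source B[4], eclipse at source A[5]=source B[5], flood at source A[6]=source B[6], merger at source A[7]=source B[9], eclipse at source A[12]=source B[10], and the DP table's final entry dp[13][10] is also 6, so no common subsequence is longer.

6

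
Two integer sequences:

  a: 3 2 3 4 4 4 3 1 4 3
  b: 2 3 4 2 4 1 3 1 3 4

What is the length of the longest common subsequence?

7

Let dp[i][j] be the LCS length of the first i values of a and the first j values of b. dp[i][j] = dp[i-1][j-1]+1 when the i-th and j-th values match, else max(dp[i-1][j], dp[i][j-1]).
    ·  2  3  4  2  4  1  3  1  3  4
 ·  0  0  0  0  0  0  0  0  0  0  0
 3  0  0  1  1  1  1  1  1  1  1  1
 2  0  1  1  1  2  2  2  2  2  2  2
 3  0  1  2  2  2  2  2  3  3  3  3
 4  0  1  2  3  3  3  3  3  3  3  4
 4  0  1  2  3  3  4  4  4  4  4  4
 4  0  1  2  3  3  4  4  4  4  4  5
 3  0  1  2  3  3  4  4  5  5  5  5
 1  0  1  2  3  3  4  5  5  6  6  6
 4  0  1  2  3  3  4  5  5  6  6  7
 3  0  1  2  3  3  4  5  6  6  7  7
dp[10][10] = 7. One LCS (by backtracking along matches): 2, 3, 4, 4, 3, 1, 4.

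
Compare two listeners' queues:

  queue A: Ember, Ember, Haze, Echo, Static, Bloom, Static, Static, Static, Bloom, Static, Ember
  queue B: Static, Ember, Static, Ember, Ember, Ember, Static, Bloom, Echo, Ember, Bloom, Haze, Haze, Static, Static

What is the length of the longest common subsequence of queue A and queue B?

6

Pick Ember [1,5], Ember [2,6], Echo [4,9], Bloom [6,11], Static [9,14], Static [11,15]; all 6 songs appear in both, in order, and the DP table's final entry dp[12][15] is also 6, so no common subsequence is longer.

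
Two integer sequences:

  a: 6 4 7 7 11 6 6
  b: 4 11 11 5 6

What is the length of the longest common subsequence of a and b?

3

Pick 4 at a[2]=b[1], then 11 at a[5]=b[3], then 6 at a[7]=b[5]; all 3 values appear in both, in order, and the DP table's final entry dp[7][5] is also 3, so no common subsequence is longer.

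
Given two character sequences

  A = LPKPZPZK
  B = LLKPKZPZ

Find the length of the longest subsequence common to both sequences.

6

Let dp[i][j] be the LCS length of the first i characters of A and the first j characters of B. dp[i][j] = dp[i-1][j-1]+1 when the i-th and j-th characters match, else max(dp[i-1][j], dp[i][j-1]).
    ·  L  L  K  P  K  Z  P  Z
 ·  0  0  0  0  0  0  0  0  0
 L  0  1  1  1  1  1  1  1  1
 P  0  1  1  1  2  2  2  2  2
 K  0  1  1  2  2  3  3  3  3
 P  0  1  1  2  3  3  3  4  4
 Z  0  1  1  2  3  3  4  4  5
 P  0  1  1  2  3  3  4  5  5
 Z  0  1  1  2  3  3  4  5  6
 K  0  1  1  2  3  4  4  5  6
dp[8][8] = 6. One LCS (by backtracking along matches): LPKZPZ.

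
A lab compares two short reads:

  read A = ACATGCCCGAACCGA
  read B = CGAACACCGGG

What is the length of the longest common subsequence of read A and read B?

One common subsequence of length 7: A at read A[1]=read B[4], C at read A[2]=read B[5], A at read A[3]=read B[6], C at read A[6]=read B[7], C at read A[7]=read B[8], G at read A[9]=read B[10], G at read A[14]=read B[11]. Since dp[15][11] = 7, nothing longer is possible.

7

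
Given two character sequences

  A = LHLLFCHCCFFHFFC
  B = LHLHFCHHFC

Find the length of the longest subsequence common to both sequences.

Let dp[i][j] be the LCS length of the first i characters of A and the first j characters of B. dp[i][j] = dp[i-1][j-1]+1 when the i-th and j-th characters match, else max(dp[i-1][j], dp[i][j-1]).
    ·  L  H  L  H  F  C  H  H  F  C
 ·  0  0  0  0  0  0  0  0  0  0  0
 L  0  1  1  1  1  1  1  1  1  1  1
 H  0  1  2  2  2  2  2  2  2  2  2
 L  0  1  2  3  3  3  3  3  3  3  3
 L  0  1  2  3  3  3  3  3  3  3  3
 F  0  1  2  3  3  4  4  4  4  4  4
 C  0  1  2  3  3  4  5  5  5  5  5
 H  0  1  2  3  4  4  5  6  6  6  6
 C  0  1  2  3  4  4  5  6  6  6  7
 C  0  1  2  3  4  4  5  6  6  6  7
 F  0  1  2  3  4  5  5  6  6  7  7
 F  0  1  2  3  4  5  5  6  6  7  7
 H  0  1  2  3  4  5  5  6  7  7  7
 F  0  1  2  3  4  5  5  6  7  8  8
 F  0  1  2  3  4  5  5  6  7  8  8
 C  0  1  2  3  4  5  6  6  7  8  9
dp[15][10] = 9. One LCS (by backtracking along matches): LHLFCHHFC.

9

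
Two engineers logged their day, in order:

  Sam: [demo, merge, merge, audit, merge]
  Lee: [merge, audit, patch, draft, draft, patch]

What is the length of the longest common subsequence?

Pick merge (Sam #3, Lee #1), audit (Sam #4, Lee #2); all 2 tasks appear in both, in order, and the DP table's final entry dp[5][6] is also 2, so no common subsequence is longer.

2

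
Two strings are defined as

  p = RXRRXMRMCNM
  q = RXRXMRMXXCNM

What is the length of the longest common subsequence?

10

Match R (p #1, q #1) → X (p #2, q #2) → R (p #4, q #3) → X (p #5, q #4) → M (p #6, q #5) → R (p #7, q #6) → M (p #8, q #7) → C (p #9, q #10) → N (p #10, q #11) → M (p #11, q #12) — 10 characters in the same relative order in both. The LCS DP gives dp[11][12] = 10, so this is optimal.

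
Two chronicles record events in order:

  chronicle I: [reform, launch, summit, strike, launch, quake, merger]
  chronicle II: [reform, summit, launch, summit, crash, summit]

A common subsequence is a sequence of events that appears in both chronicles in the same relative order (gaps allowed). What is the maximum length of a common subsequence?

Pick reform at chronicle I[1]=chronicle II[1]; then launch at chronicle I[2]=chronicle II[3]; then summit at chronicle I[3]=chronicle II[6]; all 3 events appear in both, in order, and the DP table's final entry dp[7][6] is also 3, so no common subsequence is longer.

3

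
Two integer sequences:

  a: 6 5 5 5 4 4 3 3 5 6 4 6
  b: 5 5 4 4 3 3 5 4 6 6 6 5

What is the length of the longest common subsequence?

Taking 5 [3,1], 5 [4,2], 4 [5,3], 4 [6,4], 3 [7,5], 3 [8,6], 5 [9,7], 6 [10,10], 6 [12,11] gives a common subsequence of length 9. dp[12][12] = 9 confirms this is the maximum.

9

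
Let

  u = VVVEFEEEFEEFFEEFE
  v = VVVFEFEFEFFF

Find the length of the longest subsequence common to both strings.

11

Pick V [1,1], V [2,2], V [3,3], E [4,5], F [5,6], E [8,7], F [9,8], E [11,9], F [12,10], F [13,11], F [16,12]; all 11 characters appear in both, in order. Since dp[17][12] = 11, nothing longer is possible.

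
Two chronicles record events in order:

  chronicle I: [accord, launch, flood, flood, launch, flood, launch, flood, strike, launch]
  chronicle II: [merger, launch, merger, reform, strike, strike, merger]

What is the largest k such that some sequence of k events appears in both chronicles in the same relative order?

Match launch [2,2], then strike [9,6] — 2 events in the same relative order in both. Since dp[10][7] = 2, nothing longer is possible.

2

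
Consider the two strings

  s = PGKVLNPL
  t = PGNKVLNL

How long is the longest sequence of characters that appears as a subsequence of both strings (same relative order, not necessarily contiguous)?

Match P (s #1, t #1); then G (s #2, t #2); then K (s #3, t #4); then V (s #4, t #5); then L (s #5, t #6); then N (s #6, t #7); then L (s #8, t #8) — 7 characters in the same relative order in both, and the DP table's final entry dp[8][8] is also 7, so no common subsequence is longer.

7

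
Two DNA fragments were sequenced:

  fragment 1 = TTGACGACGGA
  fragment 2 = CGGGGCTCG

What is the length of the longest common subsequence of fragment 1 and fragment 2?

4

One common subsequence of length 4: G at fragment 1[3]=fragment 2[5] → C at fragment 1[5]=fragment 2[6] → C at fragment 1[8]=fragment 2[8] → G at fragment 1[10]=fragment 2[9], and the DP table's final entry dp[11][9] is also 4, so no common subsequence is longer.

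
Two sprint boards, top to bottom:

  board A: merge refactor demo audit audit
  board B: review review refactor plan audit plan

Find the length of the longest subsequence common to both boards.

Taking refactor [2,3], audit [4,5] gives a common subsequence of length 2, and the DP table's final entry dp[5][6] is also 2, so no common subsequence is longer.

2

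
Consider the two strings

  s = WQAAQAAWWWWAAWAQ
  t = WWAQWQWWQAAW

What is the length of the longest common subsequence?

One common subsequence of length 9: W (s #1, t #2); then A (s #4, t #3); then Q (s #5, t #4); then W (s #8, t #5); then W (s #9, t #7); then W (s #10, t #8); then A (s #12, t #10); then A (s #13, t #11); then W (s #14, t #12). Since dp[16][12] = 9, nothing longer is possible.

9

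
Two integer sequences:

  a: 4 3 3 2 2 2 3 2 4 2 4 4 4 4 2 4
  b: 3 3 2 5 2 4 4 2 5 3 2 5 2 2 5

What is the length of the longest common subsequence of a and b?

Pick 3 (a #2, b #1); then 3 (a #3, b #2); then 2 (a #4, b #3); then 2 (a #5, b #5); then 2 (a #6, b #8); then 3 (a #7, b #10); then 2 (a #8, b #11); then 2 (a #10, b #13); then 2 (a #15, b #14); all 9 values appear in both, in order, and the DP table's final entry dp[16][15] is also 9, so no common subsequence is longer.

9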